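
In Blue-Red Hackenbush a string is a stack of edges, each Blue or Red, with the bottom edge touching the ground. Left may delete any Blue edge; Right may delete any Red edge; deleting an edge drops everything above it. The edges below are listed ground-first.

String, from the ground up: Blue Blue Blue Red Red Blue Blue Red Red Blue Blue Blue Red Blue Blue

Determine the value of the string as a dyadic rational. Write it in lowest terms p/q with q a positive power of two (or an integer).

9847/4096

1 of 15 · B · max L 0 · min R +∞ so 1
2 of 15 · BB · max L 1 · min R +∞ so 2
3 of 15 · BBB · max L 2 · min R +∞ so 3
4 of 15 · BBBR · max L 2 · min R 3 so 5/2
5 of 15 · BBBRR · max L 2 · min R 5/2 so 9/4
6 of 15 · BBBRRB · max L 9/4 · min R 5/2 so 19/8
7 of 15 · BBBRRBB · max L 19/8 · min R 5/2 so 39/16
8 of 15 · BBBRRBBR · max L 19/8 · min R 39/16 so 77/32
9 of 15 · BBBRRBBRR · max L 19/8 · min R 77/32 so 153/64
10 of 15 · BBBRRBBRRB · max L 153/64 · min R 77/32 so 307/128
11 of 15 · BBBRRBBRRBB · max L 307/128 · min R 77/32 so 615/256
12 of 15 · BBBRRBBRRBBB · max L 615/256 · min R 77/32 so 1231/512
13 of 15 · BBBRRBBRRBBBR · max L 615/256 · min R 1231/512 so 2461/1024
14 of 15 · BBBRRBBRRBBBRB · max L 2461/1024 · min R 1231/512 so 4923/2048
15 of 15 · BBBRRBBRRBBBRBB · max L 4923/2048 · min R 1231/512 so 9847/4096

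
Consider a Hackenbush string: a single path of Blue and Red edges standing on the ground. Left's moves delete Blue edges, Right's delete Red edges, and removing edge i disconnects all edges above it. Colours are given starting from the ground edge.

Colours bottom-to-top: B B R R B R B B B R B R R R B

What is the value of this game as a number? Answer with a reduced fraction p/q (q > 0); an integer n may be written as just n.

11171/8192

Prefix values for B B R R B R B B B R B R R R B via {L|R} + simplicity:
val_1 [B]  L=[0]  R=[·]  ⇒ 1
val_2 [BB]  L=[0; 1]  R=[·]  ⇒ 2
val_3 [BBR]  L=[0; 1]  R=[2]  ⇒ 3/2
val_4 [BBRR]  L=[0; 1]  R=[3/2; 2]  ⇒ 5/4
val_5 [BBRRB]  L=[0; 1; 5/4]  R=[3/2; 2]  ⇒ 11/8
val_6 [BBRRBR]  L=[0; 1; 5/4]  R=[11/8; 3/2; 2]  ⇒ 21/16
val_7 [BBRRBRB]  L=[0; 1; 5/4; 21/16]  R=[11/8; 3/2; 2]  ⇒ 43/32
val_8 [BBRRBRBB]  L=[0; 1; 5/4; 21/16; 43/32]  R=[11/8; 3/2; 2]  ⇒ 87/64
val_9 [BBRRBRBBB]  L=[0; 1; 5/4; 21/16; 43/32; 87/64]  R=[11/8; 3/2; 2]  ⇒ 175/128
val_10 [BBRRBRBBBR]  L=[0; 1; 5/4; 21/16; 43/32; 87/64]  R=[175/128; 11/8; 3/2; 2]  ⇒ 349/256
val_11 [BBRRBRBBBRB]  L=[0; 1; 5/4; 21/16; 43/32; 87/64; 349/256]  R=[175/128; 11/8; 3/2; 2]  ⇒ 699/512
val_12 [BBRRBRBBBRBR]  L=[0; 1; 5/4; 21/16; 43/32; 87/64; 349/256]  R=[699/512; 175/128; 11/8; 3/2; 2]  ⇒ 1397/1024
val_13 [BBRRBRBBBRBRR]  L=[0; 1; 5/4; 21/16; 43/32; 87/64; 349/256]  R=[1397/1024; 699/512; 175/128; 11/8; 3/2; 2]  ⇒ 2793/2048
val_14 [BBRRBRBBBRBRRR]  L=[0; 1; 5/4; 21/16; 43/32; 87/64; 349/256]  R=[2793/2048; 1397/1024; 699/512; 175/128; 11/8; 3/2; 2]  ⇒ 5585/4096
val_15 [BBRRBRBBBRBRRRB]  L=[0; 1; 5/4; 21/16; 43/32; 87/64; 349/256; 5585/4096]  R=[2793/2048; 1397/1024; 699/512; 175/128; 11/8; 3/2; 2]  ⇒ 11171/8192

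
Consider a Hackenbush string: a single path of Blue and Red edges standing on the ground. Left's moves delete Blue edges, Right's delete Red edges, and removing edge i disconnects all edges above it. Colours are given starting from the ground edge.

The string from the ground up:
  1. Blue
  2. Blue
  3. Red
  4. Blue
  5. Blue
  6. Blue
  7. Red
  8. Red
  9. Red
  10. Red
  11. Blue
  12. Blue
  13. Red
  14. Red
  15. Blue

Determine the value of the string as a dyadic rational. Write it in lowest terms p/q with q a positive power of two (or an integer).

15411/8192

Prefix values for Blue Blue Red Blue Blue Blue Red Red Red Red Blue Blue Red Red Blue via {L|R} + simplicity:
G_1 [B]  L=[0]  R=[·]  — 1
G_2 [BB]  L=[0; 1]  R=[·]  — 2
G_3 [BBR]  L=[0; 1]  R=[2]  — 3/2
G_4 [BBRB]  L=[0; 1; 3/2]  R=[2]  — 7/4
G_5 [BBRBB]  L=[0; 1; 3/2; 7/4]  R=[2]  — 15/8
G_6 [BBRBBB]  L=[0; 1; 3/2; 7/4; 15/8]  R=[2]  — 31/16
G_7 [BBRBBBR]  L=[0; 1; 3/2; 7/4; 15/8]  R=[31/16; 2]  — 61/32
G_8 [BBRBBBRR]  L=[0; 1; 3/2; 7/4; 15/8]  R=[61/32; 31/16; 2]  — 121/64
G_9 [BBRBBBRRR]  L=[0; 1; 3/2; 7/4; 15/8]  R=[121/64; 61/32; 31/16; 2]  — 241/128
G_10 [BBRBBBRRRR]  L=[0; 1; 3/2; 7/4; 15/8]  R=[241/128; 121/64; 61/32; 31/16; 2]  — 481/256
G_11 [BBRBBBRRRRB]  L=[0; 1; 3/2; 7/4; 15/8; 481/256]  R=[241/128; 121/64; 61/32; 31/16; 2]  — 963/512
G_12 [BBRBBBRRRRBB]  L=[0; 1; 3/2; 7/4; 15/8; 481/256; 963/512]  R=[241/128; 121/64; 61/32; 31/16; 2]  — 1927/1024
G_13 [BBRBBBRRRRBBR]  L=[0; 1; 3/2; 7/4; 15/8; 481/256; 963/512]  R=[1927/1024; 241/128; 121/64; 61/32; 31/16; 2]  — 3853/2048
G_14 [BBRBBBRRRRBBRR]  L=[0; 1; 3/2; 7/4; 15/8; 481/256; 963/512]  R=[3853/2048; 1927/1024; 241/128; 121/64; 61/32; 31/16; 2]  — 7705/4096
G_15 [BBRBBBRRRRBBRRB]  L=[0; 1; 3/2; 7/4; 15/8; 481/256; 963/512; 7705/4096]  R=[3853/2048; 1927/1024; 241/128; 121/64; 61/32; 31/16; 2]  — 15411/8192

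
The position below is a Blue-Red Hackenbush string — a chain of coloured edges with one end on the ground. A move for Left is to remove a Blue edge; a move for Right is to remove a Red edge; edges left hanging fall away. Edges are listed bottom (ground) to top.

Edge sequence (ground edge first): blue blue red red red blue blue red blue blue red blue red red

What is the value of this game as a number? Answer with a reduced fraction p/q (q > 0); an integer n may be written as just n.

4969/4096

Recurse on prefixes of the 14-edge string blue blue red red red blue blue red blue blue red blue red red:
step 1: add blue to get b; options L={ 0 } R={ ∅ } so 1
step 2: add blue to get bb; options L={ 0,1 } R={ ∅ } so 2
step 3: add red to get bbr; options L={ 0,1 } R={ 2 } so 3/2
step 4: add red to get bbrr; options L={ 0,1 } R={ 3/2,2 } so 5/4
step 5: add red to get bbrrr; options L={ 0,1 } R={ 5/4,3/2,2 } so 9/8
step 6: add blue to get bbrrrb; options L={ 0,1,9/8 } R={ 5/4,3/2,2 } so 19/16
step 7: add blue to get bbrrrbb; options L={ 0,1,9/8,19/16 } R={ 5/4,3/2,2 } so 39/32
step 8: add red to get bbrrrbbr; options L={ 0,1,9/8,19/16 } R={ 39/32,5/4,3/2,2 } so 77/64
step 9: add blue to get bbrrrbbrb; options L={ 0,1,9/8,19/16,77/64 } R={ 39/32,5/4,3/2,2 } so 155/128
step 10: add blue to get bbrrrbbrbb; options L={ 0,1,9/8,19/16,77/64,155/128 } R={ 39/32,5/4,3/2,2 } so 311/256
step 11: add red to get bbrrrbbrbbr; options L={ 0,1,9/8,19/16,77/64,155/128 } R={ 311/256,39/32,5/4,3/2,2 } so 621/512
step 12: add blue to get bbrrrbbrbbrb; options L={ 0,1,9/8,19/16,77/64,155/128,621/512 } R={ 311/256,39/32,5/4,3/2,2 } so 1243/1024
step 13: add red to get bbrrrbbrbbrbr; options L={ 0,1,9/8,19/16,77/64,155/128,621/512 } R={ 1243/1024,311/256,39/32,5/4,3/2,2 } so 2485/2048
step 14: add red to get bbrrrbbrbbrbrr; options L={ 0,1,9/8,19/16,77/64,155/128,621/512 } R={ 2485/2048,1243/1024,311/256,39/32,5/4,3/2,2 } so 4969/4096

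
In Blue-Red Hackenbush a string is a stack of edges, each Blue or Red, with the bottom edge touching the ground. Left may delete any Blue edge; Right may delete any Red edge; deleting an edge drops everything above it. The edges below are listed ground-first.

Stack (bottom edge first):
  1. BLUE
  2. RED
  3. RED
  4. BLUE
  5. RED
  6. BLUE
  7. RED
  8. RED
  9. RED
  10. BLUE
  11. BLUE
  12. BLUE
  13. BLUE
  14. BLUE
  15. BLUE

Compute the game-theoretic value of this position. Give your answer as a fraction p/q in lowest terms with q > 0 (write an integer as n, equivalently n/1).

1 of 15 · B · max L 0 · min R +∞ gives 1
2 of 15 · BR · max L 0 · min R 1 gives 1/2
3 of 15 · BRR · max L 0 · min R 1/2 gives 1/4
4 of 15 · BRRB · max L 1/4 · min R 1/2 gives 3/8
5 of 15 · BRRBR · max L 1/4 · min R 3/8 gives 5/16
6 of 15 · BRRBRB · max L 5/16 · min R 3/8 gives 11/32
7 of 15 · BRRBRBR · max L 5/16 · min R 11/32 gives 21/64
8 of 15 · BRRBRBRR · max L 5/16 · min R 21/64 gives 41/128
9 of 15 · BRRBRBRRR · max L 5/16 · min R 41/128 gives 81/256
10 of 15 · BRRBRBRRRB · max L 81/256 · min R 41/128 gives 163/512
11 of 15 · BRRBRBRRRBB · max L 163/512 · min R 41/128 gives 327/1024
12 of 15 · BRRBRBRRRBBB · max L 327/1024 · min R 41/128 gives 655/2048
13 of 15 · BRRBRBRRRBBBB · max L 655/2048 · min R 41/128 gives 1311/4096
14 of 15 · BRRBRBRRRBBBBB · max L 1311/4096 · min R 41/128 gives 2623/8192
15 of 15 · BRRBRBRRRBBBBBB · max L 2623/8192 · min R 41/128 gives 5247/16384

5247/16384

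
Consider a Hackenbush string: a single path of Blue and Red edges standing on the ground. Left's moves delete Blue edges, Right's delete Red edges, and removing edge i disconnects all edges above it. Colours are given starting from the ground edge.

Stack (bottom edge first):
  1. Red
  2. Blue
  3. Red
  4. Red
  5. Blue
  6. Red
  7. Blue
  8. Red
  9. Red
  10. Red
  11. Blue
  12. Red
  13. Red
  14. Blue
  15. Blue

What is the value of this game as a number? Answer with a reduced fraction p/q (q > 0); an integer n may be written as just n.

-13785/16384

Prefix values for Red Blue Red Red Blue Red Blue Red Red Red Blue Red Red Blue Blue via {L|R} + simplicity:
v_1 [R]  L=[none]  R=[0]  — -1
v_2 [RB]  L=[-1]  R=[0]  — -1/2
v_3 [RBR]  L=[-1]  R=[-1/2,0]  — -3/4
v_4 [RBRR]  L=[-1]  R=[-3/4,-1/2,0]  — -7/8
v_5 [RBRRB]  L=[-1,-7/8]  R=[-3/4,-1/2,0]  — -13/16
v_6 [RBRRBR]  L=[-1,-7/8]  R=[-13/16,-3/4,-1/2,0]  — -27/32
v_7 [RBRRBRB]  L=[-1,-7/8,-27/32]  R=[-13/16,-3/4,-1/2,0]  — -53/64
v_8 [RBRRBRBR]  L=[-1,-7/8,-27/32]  R=[-53/64,-13/16,-3/4,-1/2,0]  — -107/128
v_9 [RBRRBRBRR]  L=[-1,-7/8,-27/32]  R=[-107/128,-53/64,-13/16,-3/4,-1/2,0]  — -215/256
v_10 [RBRRBRBRRR]  L=[-1,-7/8,-27/32]  R=[-215/256,-107/128,-53/64,-13/16,-3/4,-1/2,0]  — -431/512
v_11 [RBRRBRBRRRB]  L=[-1,-7/8,-27/32,-431/512]  R=[-215/256,-107/128,-53/64,-13/16,-3/4,-1/2,0]  — -861/1024
v_12 [RBRRBRBRRRBR]  L=[-1,-7/8,-27/32,-431/512]  R=[-861/1024,-215/256,-107/128,-53/64,-13/16,-3/4,-1/2,0]  — -1723/2048
v_13 [RBRRBRBRRRBRR]  L=[-1,-7/8,-27/32,-431/512]  R=[-1723/2048,-861/1024,-215/256,-107/128,-53/64,-13/16,-3/4,-1/2,0]  — -3447/4096
v_14 [RBRRBRBRRRBRRB]  L=[-1,-7/8,-27/32,-431/512,-3447/4096]  R=[-1723/2048,-861/1024,-215/256,-107/128,-53/64,-13/16,-3/4,-1/2,0]  — -6893/8192
v_15 [RBRRBRBRRRBRRBB]  L=[-1,-7/8,-27/32,-431/512,-3447/4096,-6893/8192]  R=[-1723/2048,-861/1024,-215/256,-107/128,-53/64,-13/16,-3/4,-1/2,0]  — -13785/16384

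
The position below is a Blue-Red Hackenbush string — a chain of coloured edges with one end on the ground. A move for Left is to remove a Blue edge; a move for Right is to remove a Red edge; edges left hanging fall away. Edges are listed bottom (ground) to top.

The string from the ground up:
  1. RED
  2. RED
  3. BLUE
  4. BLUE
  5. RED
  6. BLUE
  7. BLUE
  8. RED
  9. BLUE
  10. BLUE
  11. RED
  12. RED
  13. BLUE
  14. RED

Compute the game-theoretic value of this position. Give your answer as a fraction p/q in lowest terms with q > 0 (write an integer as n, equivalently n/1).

Prefix values for RED RED BLUE BLUE RED BLUE BLUE RED BLUE BLUE RED RED BLUE RED via {L|R} + simplicity:
1 of 14 · R · max L −∞ · min R 0 — -1
2 of 14 · RR · max L −∞ · min R -1 — -2
3 of 14 · RRB · max L -2 · min R -1 — -3/2
4 of 14 · RRBB · max L -3/2 · min R -1 — -5/4
5 of 14 · RRBBR · max L -3/2 · min R -5/4 — -11/8
6 of 14 · RRBBRB · max L -11/8 · min R -5/4 — -21/16
7 of 14 · RRBBRBB · max L -21/16 · min R -5/4 — -41/32
8 of 14 · RRBBRBBR · max L -21/16 · min R -41/32 — -83/64
9 of 14 · RRBBRBBRB · max L -83/64 · min R -41/32 — -165/128
10 of 14 · RRBBRBBRBB · max L -165/128 · min R -41/32 — -329/256
11 of 14 · RRBBRBBRBBR · max L -165/128 · min R -329/256 — -659/512
12 of 14 · RRBBRBBRBBRR · max L -165/128 · min R -659/512 — -1319/1024
13 of 14 · RRBBRBBRBBRRB · max L -1319/1024 · min R -659/512 — -2637/2048
14 of 14 · RRBBRBBRBBRRBR · max L -1319/1024 · min R -2637/2048 — -5275/4096

-5275/4096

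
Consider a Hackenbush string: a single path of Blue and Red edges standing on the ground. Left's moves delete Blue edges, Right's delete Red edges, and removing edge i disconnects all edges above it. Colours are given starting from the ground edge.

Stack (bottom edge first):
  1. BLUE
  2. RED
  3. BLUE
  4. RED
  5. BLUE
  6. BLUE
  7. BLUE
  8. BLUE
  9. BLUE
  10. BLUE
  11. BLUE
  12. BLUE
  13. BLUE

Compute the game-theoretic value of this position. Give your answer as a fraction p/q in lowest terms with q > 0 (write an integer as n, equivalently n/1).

3071/4096

Prefix values for BLUE RED BLUE RED BLUE BLUE BLUE BLUE BLUE BLUE BLUE BLUE BLUE via {L|R} + simplicity:
value(B) = { 0 | ∅ } — 1
value(BR) = { 0 | 1 } — 1/2
value(BRB) = { 0 1/2 | 1 } — 3/4
value(BRBR) = { 0 1/2 | 3/4 1 } — 5/8
value(BRBRB) = { 0 1/2 5/8 | 3/4 1 } — 11/16
value(BRBRBB) = { 0 1/2 5/8 11/16 | 3/4 1 } — 23/32
value(BRBRBBB) = { 0 1/2 5/8 11/16 23/32 | 3/4 1 } — 47/64
value(BRBRBBBB) = { 0 1/2 5/8 11/16 23/32 47/64 | 3/4 1 } — 95/128
value(BRBRBBBBB) = { 0 1/2 5/8 11/16 23/32 47/64 95/128 | 3/4 1 } — 191/256
value(BRBRBBBBBB) = { 0 1/2 5/8 11/16 23/32 47/64 95/128 191/256 | 3/4 1 } — 383/512
value(BRBRBBBBBBB) = { 0 1/2 5/8 11/16 23/32 47/64 95/128 191/256 383/512 | 3/4 1 } — 767/1024
value(BRBRBBBBBBBB) = { 0 1/2 5/8 11/16 23/32 47/64 95/128 191/256 383/512 767/1024 | 3/4 1 } — 1535/2048
value(BRBRBBBBBBBBB) = { 0 1/2 5/8 11/16 23/32 47/64 95/128 191/256 383/512 767/1024 1535/2048 | 3/4 1 } — 3071/4096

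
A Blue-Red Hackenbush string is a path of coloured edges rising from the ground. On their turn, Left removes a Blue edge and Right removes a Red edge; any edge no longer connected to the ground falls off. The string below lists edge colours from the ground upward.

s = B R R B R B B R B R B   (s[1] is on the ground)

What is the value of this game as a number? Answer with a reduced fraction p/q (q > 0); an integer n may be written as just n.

Prefix values for B R R B R B B R B R B via {L|R} + simplicity:
step 1: add B to get B; options L={ 0 } R={ (no moves) } => 1
step 2: add R to get BR; options L={ 0 } R={ 1 } => 1/2
step 3: add R to get BRR; options L={ 0 } R={ 1/2,1 } => 1/4
step 4: add B to get BRRB; options L={ 0,1/4 } R={ 1/2,1 } => 3/8
step 5: add R to get BRRBR; options L={ 0,1/4 } R={ 3/8,1/2,1 } => 5/16
step 6: add B to get BRRBRB; options L={ 0,1/4,5/16 } R={ 3/8,1/2,1 } => 11/32
step 7: add B to get BRRBRBB; options L={ 0,1/4,5/16,11/32 } R={ 3/8,1/2,1 } => 23/64
step 8: add R to get BRRBRBBR; options L={ 0,1/4,5/16,11/32 } R={ 23/64,3/8,1/2,1 } => 45/128
step 9: add B to get BRRBRBBRB; options L={ 0,1/4,5/16,11/32,45/128 } R={ 23/64,3/8,1/2,1 } => 91/256
step 10: add R to get BRRBRBBRBR; options L={ 0,1/4,5/16,11/32,45/128 } R={ 91/256,23/64,3/8,1/2,1 } => 181/512
step 11: add B to get BRRBRBBRBRB; options L={ 0,1/4,5/16,11/32,45/128,181/512 } R={ 91/256,23/64,3/8,1/2,1 } => 363/1024

363/1024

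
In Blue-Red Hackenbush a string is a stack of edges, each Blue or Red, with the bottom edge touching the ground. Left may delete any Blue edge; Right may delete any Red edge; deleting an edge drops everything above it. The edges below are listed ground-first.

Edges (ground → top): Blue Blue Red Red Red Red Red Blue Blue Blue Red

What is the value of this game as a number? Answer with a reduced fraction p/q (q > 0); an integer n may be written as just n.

1 of 11 · B · max L 0 · min R +∞ -> 1
2 of 11 · BB · max L 1 · min R +∞ -> 2
3 of 11 · BBR · max L 1 · min R 2 -> 3/2
4 of 11 · BBRR · max L 1 · min R 3/2 -> 5/4
5 of 11 · BBRRR · max L 1 · min R 5/4 -> 9/8
6 of 11 · BBRRRR · max L 1 · min R 9/8 -> 17/16
7 of 11 · BBRRRRR · max L 1 · min R 17/16 -> 33/32
8 of 11 · BBRRRRRB · max L 33/32 · min R 17/16 -> 67/64
9 of 11 · BBRRRRRBB · max L 67/64 · min R 17/16 -> 135/128
10 of 11 · BBRRRRRBBB · max L 135/128 · min R 17/16 -> 271/256
11 of 11 · BBRRRRRBBBR · max L 135/128 · min R 271/256 -> 541/512

541/512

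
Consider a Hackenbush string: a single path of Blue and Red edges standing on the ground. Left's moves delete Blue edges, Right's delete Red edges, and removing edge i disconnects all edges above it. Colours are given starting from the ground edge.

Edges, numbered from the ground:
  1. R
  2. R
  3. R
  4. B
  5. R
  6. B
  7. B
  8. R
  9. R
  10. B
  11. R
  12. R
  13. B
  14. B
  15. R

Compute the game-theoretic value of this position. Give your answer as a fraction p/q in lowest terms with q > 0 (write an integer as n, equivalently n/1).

-10675/4096

Recurse on prefixes of the 15-edge string R R R B R B B R R B R R B B R:
val_1 [R]  L=[·]  R=[0]  — -1
val_2 [RR]  L=[·]  R=[-1, 0]  — -2
val_3 [RRR]  L=[·]  R=[-2, -1, 0]  — -3
val_4 [RRRB]  L=[-3]  R=[-2, -1, 0]  — -5/2
val_5 [RRRBR]  L=[-3]  R=[-5/2, -2, -1, 0]  — -11/4
val_6 [RRRBRB]  L=[-3, -11/4]  R=[-5/2, -2, -1, 0]  — -21/8
val_7 [RRRBRBB]  L=[-3, -11/4, -21/8]  R=[-5/2, -2, -1, 0]  — -41/16
val_8 [RRRBRBBR]  L=[-3, -11/4, -21/8]  R=[-41/16, -5/2, -2, -1, 0]  — -83/32
val_9 [RRRBRBBRR]  L=[-3, -11/4, -21/8]  R=[-83/32, -41/16, -5/2, -2, -1, 0]  — -167/64
val_10 [RRRBRBBRRB]  L=[-3, -11/4, -21/8, -167/64]  R=[-83/32, -41/16, -5/2, -2, -1, 0]  — -333/128
val_11 [RRRBRBBRRBR]  L=[-3, -11/4, -21/8, -167/64]  R=[-333/128, -83/32, -41/16, -5/2, -2, -1, 0]  — -667/256
val_12 [RRRBRBBRRBRR]  L=[-3, -11/4, -21/8, -167/64]  R=[-667/256, -333/128, -83/32, -41/16, -5/2, -2, -1, 0]  — -1335/512
val_13 [RRRBRBBRRBRRB]  L=[-3, -11/4, -21/8, -167/64, -1335/512]  R=[-667/256, -333/128, -83/32, -41/16, -5/2, -2, -1, 0]  — -2669/1024
val_14 [RRRBRBBRRBRRBB]  L=[-3, -11/4, -21/8, -167/64, -1335/512, -2669/1024]  R=[-667/256, -333/128, -83/32, -41/16, -5/2, -2, -1, 0]  — -5337/2048
val_15 [RRRBRBBRRBRRBBR]  L=[-3, -11/4, -21/8, -167/64, -1335/512, -2669/1024]  R=[-5337/2048, -667/256, -333/128, -83/32, -41/16, -5/2, -2, -1, 0]  — -10675/4096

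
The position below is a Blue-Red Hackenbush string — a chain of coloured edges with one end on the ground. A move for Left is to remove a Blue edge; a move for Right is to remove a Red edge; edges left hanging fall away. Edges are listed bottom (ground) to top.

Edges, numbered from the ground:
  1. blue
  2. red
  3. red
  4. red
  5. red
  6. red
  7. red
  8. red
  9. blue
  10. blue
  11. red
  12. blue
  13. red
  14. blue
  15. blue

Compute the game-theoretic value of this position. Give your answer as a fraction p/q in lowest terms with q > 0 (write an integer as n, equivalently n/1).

Recurse on prefixes of the 15-edge string blue red red red red red red red blue blue red blue red blue blue:
b: Left { 0 }, Right { (no moves) } gives simplest 1
br: Left { 0 }, Right { 1 } gives simplest 1/2
brr: Left { 0 }, Right { 1/2,1 } gives simplest 1/4
brrr: Left { 0 }, Right { 1/4,1/2,1 } gives simplest 1/8
brrrr: Left { 0 }, Right { 1/8,1/4,1/2,1 } gives simplest 1/16
brrrrr: Left { 0 }, Right { 1/16,1/8,1/4,1/2,1 } gives simplest 1/32
brrrrrr: Left { 0 }, Right { 1/32,1/16,1/8,1/4,1/2,1 } gives simplest 1/64
brrrrrrr: Left { 0 }, Right { 1/64,1/32,1/16,1/8,1/4,1/2,1 } gives simplest 1/128
brrrrrrrb: Left { 0,1/128 }, Right { 1/64,1/32,1/16,1/8,1/4,1/2,1 } gives simplest 3/256
brrrrrrrbb: Left { 0,1/128,3/256 }, Right { 1/64,1/32,1/16,1/8,1/4,1/2,1 } gives simplest 7/512
brrrrrrrbbr: Left { 0,1/128,3/256 }, Right { 7/512,1/64,1/32,1/16,1/8,1/4,1/2,1 } gives simplest 13/1024
brrrrrrrbbrb: Left { 0,1/128,3/256,13/1024 }, Right { 7/512,1/64,1/32,1/16,1/8,1/4,1/2,1 } gives simplest 27/2048
brrrrrrrbbrbr: Left { 0,1/128,3/256,13/1024 }, Right { 27/2048,7/512,1/64,1/32,1/16,1/8,1/4,1/2,1 } gives simplest 53/4096
brrrrrrrbbrbrb: Left { 0,1/128,3/256,13/1024,53/4096 }, Right { 27/2048,7/512,1/64,1/32,1/16,1/8,1/4,1/2,1 } gives simplest 107/8192
brrrrrrrbbrbrbb: Left { 0,1/128,3/256,13/1024,53/4096,107/8192 }, Right { 27/2048,7/512,1/64,1/32,1/16,1/8,1/4,1/2,1 } gives simplest 215/16384

215/16384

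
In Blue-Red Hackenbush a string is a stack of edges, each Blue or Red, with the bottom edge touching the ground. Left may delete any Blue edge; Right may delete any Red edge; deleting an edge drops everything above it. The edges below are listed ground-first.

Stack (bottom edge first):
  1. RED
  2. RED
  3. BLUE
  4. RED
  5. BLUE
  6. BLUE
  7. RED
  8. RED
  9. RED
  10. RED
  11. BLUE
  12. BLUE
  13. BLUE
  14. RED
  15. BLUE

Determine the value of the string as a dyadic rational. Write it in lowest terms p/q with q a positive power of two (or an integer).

R: Left {  }, Right { 0 } → simplest -1
RR: Left {  }, Right { -1; 0 } → simplest -2
RRB: Left { -2 }, Right { -1; 0 } → simplest -3/2
RRBR: Left { -2 }, Right { -3/2; -1; 0 } → simplest -7/4
RRBRB: Left { -2; -7/4 }, Right { -3/2; -1; 0 } → simplest -13/8
RRBRBB: Left { -2; -7/4; -13/8 }, Right { -3/2; -1; 0 } → simplest -25/16
RRBRBBR: Left { -2; -7/4; -13/8 }, Right { -25/16; -3/2; -1; 0 } → simplest -51/32
RRBRBBRR: Left { -2; -7/4; -13/8 }, Right { -51/32; -25/16; -3/2; -1; 0 } → simplest -103/64
RRBRBBRRR: Left { -2; -7/4; -13/8 }, Right { -103/64; -51/32; -25/16; -3/2; -1; 0 } → simplest -207/128
RRBRBBRRRR: Left { -2; -7/4; -13/8 }, Right { -207/128; -103/64; -51/32; -25/16; -3/2; -1; 0 } → simplest -415/256
RRBRBBRRRRB: Left { -2; -7/4; -13/8; -415/256 }, Right { -207/128; -103/64; -51/32; -25/16; -3/2; -1; 0 } → simplest -829/512
RRBRBBRRRRBB: Left { -2; -7/4; -13/8; -415/256; -829/512 }, Right { -207/128; -103/64; -51/32; -25/16; -3/2; -1; 0 } → simplest -1657/1024
RRBRBBRRRRBBB: Left { -2; -7/4; -13/8; -415/256; -829/512; -1657/1024 }, Right { -207/128; -103/64; -51/32; -25/16; -3/2; -1; 0 } → simplest -3313/2048
RRBRBBRRRRBBBR: Left { -2; -7/4; -13/8; -415/256; -829/512; -1657/1024 }, Right { -3313/2048; -207/128; -103/64; -51/32; -25/16; -3/2; -1; 0 } → simplest -6627/4096
RRBRBBRRRRBBBRB: Left { -2; -7/4; -13/8; -415/256; -829/512; -1657/1024; -6627/4096 }, Right { -3313/2048; -207/128; -103/64; -51/32; -25/16; -3/2; -1; 0 } → simplest -13253/8192

-13253/8192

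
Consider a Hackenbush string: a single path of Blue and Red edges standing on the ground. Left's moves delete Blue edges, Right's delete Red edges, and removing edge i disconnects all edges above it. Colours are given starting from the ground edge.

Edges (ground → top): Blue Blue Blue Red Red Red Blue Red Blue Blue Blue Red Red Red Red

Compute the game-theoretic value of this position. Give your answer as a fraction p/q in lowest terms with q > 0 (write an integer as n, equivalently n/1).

8929/4096

Build v(s[:k]) for k = 1..15, string s = Blue Blue Blue Red Red Red Blue Red Blue Blue Blue Red Red Red Red.
step 1: add Blue to get B; options L={ 0 } R={ (no moves) } — 1
step 2: add Blue to get BB; options L={ 0,1 } R={ (no moves) } — 2
step 3: add Blue to get BBB; options L={ 0,1,2 } R={ (no moves) } — 3
step 4: add Red to get BBBR; options L={ 0,1,2 } R={ 3 } — 5/2
step 5: add Red to get BBBRR; options L={ 0,1,2 } R={ 5/2,3 } — 9/4
step 6: add Red to get BBBRRR; options L={ 0,1,2 } R={ 9/4,5/2,3 } — 17/8
step 7: add Blue to get BBBRRRB; options L={ 0,1,2,17/8 } R={ 9/4,5/2,3 } — 35/16
step 8: add Red to get BBBRRRBR; options L={ 0,1,2,17/8 } R={ 35/16,9/4,5/2,3 } — 69/32
step 9: add Blue to get BBBRRRBRB; options L={ 0,1,2,17/8,69/32 } R={ 35/16,9/4,5/2,3 } — 139/64
step 10: add Blue to get BBBRRRBRBB; options L={ 0,1,2,17/8,69/32,139/64 } R={ 35/16,9/4,5/2,3 } — 279/128
step 11: add Blue to get BBBRRRBRBBB; options L={ 0,1,2,17/8,69/32,139/64,279/128 } R={ 35/16,9/4,5/2,3 } — 559/256
step 12: add Red to get BBBRRRBRBBBR; options L={ 0,1,2,17/8,69/32,139/64,279/128 } R={ 559/256,35/16,9/4,5/2,3 } — 1117/512
step 13: add Red to get BBBRRRBRBBBRR; options L={ 0,1,2,17/8,69/32,139/64,279/128 } R={ 1117/512,559/256,35/16,9/4,5/2,3 } — 2233/1024
step 14: add Red to get BBBRRRBRBBBRRR; options L={ 0,1,2,17/8,69/32,139/64,279/128 } R={ 2233/1024,1117/512,559/256,35/16,9/4,5/2,3 } — 4465/2048
step 15: add Red to get BBBRRRBRBBBRRRR; options L={ 0,1,2,17/8,69/32,139/64,279/128 } R={ 4465/2048,2233/1024,1117/512,559/256,35/16,9/4,5/2,3 } — 8929/4096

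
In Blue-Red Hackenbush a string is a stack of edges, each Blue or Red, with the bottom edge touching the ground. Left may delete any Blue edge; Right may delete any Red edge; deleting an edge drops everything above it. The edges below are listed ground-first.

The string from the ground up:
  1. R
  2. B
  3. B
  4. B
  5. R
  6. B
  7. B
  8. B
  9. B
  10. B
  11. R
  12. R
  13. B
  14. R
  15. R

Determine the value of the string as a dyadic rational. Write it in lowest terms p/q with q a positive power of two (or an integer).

-2103/16384

edge 1 of 15 (R): {  | 0 } -> -1
edge 2 of 15 (B): { -1 | 0 } -> -1/2
edge 3 of 15 (B): { -1,-1/2 | 0 } -> -1/4
edge 4 of 15 (B): { -1,-1/2,-1/4 | 0 } -> -1/8
edge 5 of 15 (R): { -1,-1/2,-1/4 | -1/8,0 } -> -3/16
edge 6 of 15 (B): { -1,-1/2,-1/4,-3/16 | -1/8,0 } -> -5/32
edge 7 of 15 (B): { -1,-1/2,-1/4,-3/16,-5/32 | -1/8,0 } -> -9/64
edge 8 of 15 (B): { -1,-1/2,-1/4,-3/16,-5/32,-9/64 | -1/8,0 } -> -17/128
edge 9 of 15 (B): { -1,-1/2,-1/4,-3/16,-5/32,-9/64,-17/128 | -1/8,0 } -> -33/256
edge 10 of 15 (B): { -1,-1/2,-1/4,-3/16,-5/32,-9/64,-17/128,-33/256 | -1/8,0 } -> -65/512
edge 11 of 15 (R): { -1,-1/2,-1/4,-3/16,-5/32,-9/64,-17/128,-33/256 | -65/512,-1/8,0 } -> -131/1024
edge 12 of 15 (R): { -1,-1/2,-1/4,-3/16,-5/32,-9/64,-17/128,-33/256 | -131/1024,-65/512,-1/8,0 } -> -263/2048
edge 13 of 15 (B): { -1,-1/2,-1/4,-3/16,-5/32,-9/64,-17/128,-33/256,-263/2048 | -131/1024,-65/512,-1/8,0 } -> -525/4096
edge 14 of 15 (R): { -1,-1/2,-1/4,-3/16,-5/32,-9/64,-17/128,-33/256,-263/2048 | -525/4096,-131/1024,-65/512,-1/8,0 } -> -1051/8192
edge 15 of 15 (R): { -1,-1/2,-1/4,-3/16,-5/32,-9/64,-17/128,-33/256,-263/2048 | -1051/8192,-525/4096,-131/1024,-65/512,-1/8,0 } -> -2103/16384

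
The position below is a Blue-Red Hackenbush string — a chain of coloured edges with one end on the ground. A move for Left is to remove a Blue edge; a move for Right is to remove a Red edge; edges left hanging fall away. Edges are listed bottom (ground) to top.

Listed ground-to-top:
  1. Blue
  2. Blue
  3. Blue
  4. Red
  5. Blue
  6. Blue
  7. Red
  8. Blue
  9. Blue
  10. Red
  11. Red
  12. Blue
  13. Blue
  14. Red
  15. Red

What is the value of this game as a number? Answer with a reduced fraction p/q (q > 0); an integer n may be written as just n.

11673/4096

B: Left { 0 }, Right { · } ⇒ simplest 1
BB: Left { 0; 1 }, Right { · } ⇒ simplest 2
BBB: Left { 0; 1; 2 }, Right { · } ⇒ simplest 3
BBBR: Left { 0; 1; 2 }, Right { 3 } ⇒ simplest 5/2
BBBRB: Left { 0; 1; 2; 5/2 }, Right { 3 } ⇒ simplest 11/4
BBBRBB: Left { 0; 1; 2; 5/2; 11/4 }, Right { 3 } ⇒ simplest 23/8
BBBRBBR: Left { 0; 1; 2; 5/2; 11/4 }, Right { 23/8; 3 } ⇒ simplest 45/16
BBBRBBRB: Left { 0; 1; 2; 5/2; 11/4; 45/16 }, Right { 23/8; 3 } ⇒ simplest 91/32
BBBRBBRBB: Left { 0; 1; 2; 5/2; 11/4; 45/16; 91/32 }, Right { 23/8; 3 } ⇒ simplest 183/64
BBBRBBRBBR: Left { 0; 1; 2; 5/2; 11/4; 45/16; 91/32 }, Right { 183/64; 23/8; 3 } ⇒ simplest 365/128
BBBRBBRBBRR: Left { 0; 1; 2; 5/2; 11/4; 45/16; 91/32 }, Right { 365/128; 183/64; 23/8; 3 } ⇒ simplest 729/256
BBBRBBRBBRRB: Left { 0; 1; 2; 5/2; 11/4; 45/16; 91/32; 729/256 }, Right { 365/128; 183/64; 23/8; 3 } ⇒ simplest 1459/512
BBBRBBRBBRRBB: Left { 0; 1; 2; 5/2; 11/4; 45/16; 91/32; 729/256; 1459/512 }, Right { 365/128; 183/64; 23/8; 3 } ⇒ simplest 2919/1024
BBBRBBRBBRRBBR: Left { 0; 1; 2; 5/2; 11/4; 45/16; 91/32; 729/256; 1459/512 }, Right { 2919/1024; 365/128; 183/64; 23/8; 3 } ⇒ simplest 5837/2048
BBBRBBRBBRRBBRR: Left { 0; 1; 2; 5/2; 11/4; 45/16; 91/32; 729/256; 1459/512 }, Right { 5837/2048; 2919/1024; 365/128; 183/64; 23/8; 3 } ⇒ simplest 11673/4096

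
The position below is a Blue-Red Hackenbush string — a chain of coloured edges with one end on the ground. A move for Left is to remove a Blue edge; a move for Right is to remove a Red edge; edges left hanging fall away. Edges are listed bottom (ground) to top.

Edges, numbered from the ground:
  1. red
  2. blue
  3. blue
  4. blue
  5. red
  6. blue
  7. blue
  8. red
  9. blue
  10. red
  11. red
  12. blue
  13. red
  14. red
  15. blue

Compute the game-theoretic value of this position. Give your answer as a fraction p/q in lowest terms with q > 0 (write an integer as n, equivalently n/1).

-2413/16384

Prefix values for red blue blue blue red blue blue red blue red red blue red red blue via {L|R} + simplicity:
step 1: add red to get r; options L={ — } R={ 0 } -> -1
step 2: add blue to get rb; options L={ -1 } R={ 0 } -> -1/2
step 3: add blue to get rbb; options L={ -1, -1/2 } R={ 0 } -> -1/4
step 4: add blue to get rbbb; options L={ -1, -1/2, -1/4 } R={ 0 } -> -1/8
step 5: add red to get rbbbr; options L={ -1, -1/2, -1/4 } R={ -1/8, 0 } -> -3/16
step 6: add blue to get rbbbrb; options L={ -1, -1/2, -1/4, -3/16 } R={ -1/8, 0 } -> -5/32
step 7: add blue to get rbbbrbb; options L={ -1, -1/2, -1/4, -3/16, -5/32 } R={ -1/8, 0 } -> -9/64
step 8: add red to get rbbbrbbr; options L={ -1, -1/2, -1/4, -3/16, -5/32 } R={ -9/64, -1/8, 0 } -> -19/128
step 9: add blue to get rbbbrbbrb; options L={ -1, -1/2, -1/4, -3/16, -5/32, -19/128 } R={ -9/64, -1/8, 0 } -> -37/256
step 10: add red to get rbbbrbbrbr; options L={ -1, -1/2, -1/4, -3/16, -5/32, -19/128 } R={ -37/256, -9/64, -1/8, 0 } -> -75/512
step 11: add red to get rbbbrbbrbrr; options L={ -1, -1/2, -1/4, -3/16, -5/32, -19/128 } R={ -75/512, -37/256, -9/64, -1/8, 0 } -> -151/1024
step 12: add blue to get rbbbrbbrbrrb; options L={ -1, -1/2, -1/4, -3/16, -5/32, -19/128, -151/1024 } R={ -75/512, -37/256, -9/64, -1/8, 0 } -> -301/2048
step 13: add red to get rbbbrbbrbrrbr; options L={ -1, -1/2, -1/4, -3/16, -5/32, -19/128, -151/1024 } R={ -301/2048, -75/512, -37/256, -9/64, -1/8, 0 } -> -603/4096
step 14: add red to get rbbbrbbrbrrbrr; options L={ -1, -1/2, -1/4, -3/16, -5/32, -19/128, -151/1024 } R={ -603/4096, -301/2048, -75/512, -37/256, -9/64, -1/8, 0 } -> -1207/8192
step 15: add blue to get rbbbrbbrbrrbrrb; options L={ -1, -1/2, -1/4, -3/16, -5/32, -19/128, -151/1024, -1207/8192 } R={ -603/4096, -301/2048, -75/512, -37/256, -9/64, -1/8, 0 } -> -2413/16384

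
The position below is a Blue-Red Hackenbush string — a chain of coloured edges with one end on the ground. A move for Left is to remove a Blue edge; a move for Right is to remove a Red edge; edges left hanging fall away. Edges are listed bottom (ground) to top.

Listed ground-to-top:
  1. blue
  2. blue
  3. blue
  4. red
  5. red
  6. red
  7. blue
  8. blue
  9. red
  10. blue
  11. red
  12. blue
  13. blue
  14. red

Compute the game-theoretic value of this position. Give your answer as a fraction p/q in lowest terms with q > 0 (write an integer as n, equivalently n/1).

value_1 [b]  L=[0]  R=[∅]  → 1
value_2 [bb]  L=[0 1]  R=[∅]  → 2
value_3 [bbb]  L=[0 1 2]  R=[∅]  → 3
value_4 [bbbr]  L=[0 1 2]  R=[3]  → 5/2
value_5 [bbbrr]  L=[0 1 2]  R=[5/2 3]  → 9/4
value_6 [bbbrrr]  L=[0 1 2]  R=[9/4 5/2 3]  → 17/8
value_7 [bbbrrrb]  L=[0 1 2 17/8]  R=[9/4 5/2 3]  → 35/16
value_8 [bbbrrrbb]  L=[0 1 2 17/8 35/16]  R=[9/4 5/2 3]  → 71/32
value_9 [bbbrrrbbr]  L=[0 1 2 17/8 35/16]  R=[71/32 9/4 5/2 3]  → 141/64
value_10 [bbbrrrbbrb]  L=[0 1 2 17/8 35/16 141/64]  R=[71/32 9/4 5/2 3]  → 283/128
value_11 [bbbrrrbbrbr]  L=[0 1 2 17/8 35/16 141/64]  R=[283/128 71/32 9/4 5/2 3]  → 565/256
value_12 [bbbrrrbbrbrb]  L=[0 1 2 17/8 35/16 141/64 565/256]  R=[283/128 71/32 9/4 5/2 3]  → 1131/512
value_13 [bbbrrrbbrbrbb]  L=[0 1 2 17/8 35/16 141/64 565/256 1131/512]  R=[283/128 71/32 9/4 5/2 3]  → 2263/1024
value_14 [bbbrrrbbrbrbbr]  L=[0 1 2 17/8 35/16 141/64 565/256 1131/512]  R=[2263/1024 283/128 71/32 9/4 5/2 3]  → 4525/2048

4525/2048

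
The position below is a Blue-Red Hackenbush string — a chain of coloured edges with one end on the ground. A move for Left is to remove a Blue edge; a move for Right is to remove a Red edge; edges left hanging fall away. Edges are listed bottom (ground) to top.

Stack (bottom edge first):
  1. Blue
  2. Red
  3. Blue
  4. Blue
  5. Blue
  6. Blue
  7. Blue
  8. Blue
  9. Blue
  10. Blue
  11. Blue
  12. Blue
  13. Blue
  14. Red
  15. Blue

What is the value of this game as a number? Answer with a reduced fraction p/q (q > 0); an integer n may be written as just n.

Prefix values for Blue Red Blue Blue Blue Blue Blue Blue Blue Blue Blue Blue Blue Red Blue via {L|R} + simplicity:
B: Left { 0 }, Right { (no moves) } ⇒ simplest 1
BR: Left { 0 }, Right { 1 } ⇒ simplest 1/2
BRB: Left { 0, 1/2 }, Right { 1 } ⇒ simplest 3/4
BRBB: Left { 0, 1/2, 3/4 }, Right { 1 } ⇒ simplest 7/8
BRBBB: Left { 0, 1/2, 3/4, 7/8 }, Right { 1 } ⇒ simplest 15/16
BRBBBB: Left { 0, 1/2, 3/4, 7/8, 15/16 }, Right { 1 } ⇒ simplest 31/32
BRBBBBB: Left { 0, 1/2, 3/4, 7/8, 15/16, 31/32 }, Right { 1 } ⇒ simplest 63/64
BRBBBBBB: Left { 0, 1/2, 3/4, 7/8, 15/16, 31/32, 63/64 }, Right { 1 } ⇒ simplest 127/128
BRBBBBBBB: Left { 0, 1/2, 3/4, 7/8, 15/16, 31/32, 63/64, 127/128 }, Right { 1 } ⇒ simplest 255/256
BRBBBBBBBB: Left { 0, 1/2, 3/4, 7/8, 15/16, 31/32, 63/64, 127/128, 255/256 }, Right { 1 } ⇒ simplest 511/512
BRBBBBBBBBB: Left { 0, 1/2, 3/4, 7/8, 15/16, 31/32, 63/64, 127/128, 255/256, 511/512 }, Right { 1 } ⇒ simplest 1023/1024
BRBBBBBBBBBB: Left { 0, 1/2, 3/4, 7/8, 15/16, 31/32, 63/64, 127/128, 255/256, 511/512, 1023/1024 }, Right { 1 } ⇒ simplest 2047/2048
BRBBBBBBBBBBB: Left { 0, 1/2, 3/4, 7/8, 15/16, 31/32, 63/64, 127/128, 255/256, 511/512, 1023/1024, 2047/2048 }, Right { 1 } ⇒ simplest 4095/4096
BRBBBBBBBBBBBR: Left { 0, 1/2, 3/4, 7/8, 15/16, 31/32, 63/64, 127/128, 255/256, 511/512, 1023/1024, 2047/2048 }, Right { 4095/4096, 1 } ⇒ simplest 8189/8192
BRBBBBBBBBBBBRB: Left { 0, 1/2, 3/4, 7/8, 15/16, 31/32, 63/64, 127/128, 255/256, 511/512, 1023/1024, 2047/2048, 8189/8192 }, Right { 4095/4096, 1 } ⇒ simplest 16379/16384

16379/16384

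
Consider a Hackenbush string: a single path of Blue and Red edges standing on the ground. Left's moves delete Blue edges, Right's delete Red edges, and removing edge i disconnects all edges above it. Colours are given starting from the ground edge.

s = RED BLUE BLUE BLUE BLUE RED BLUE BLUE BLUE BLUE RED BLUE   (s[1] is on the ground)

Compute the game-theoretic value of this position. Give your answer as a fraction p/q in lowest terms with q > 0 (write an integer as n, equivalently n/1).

g(R) = { (no moves) | 0 } -> -1
g(RB) = { -1 | 0 } -> -1/2
g(RBB) = { -1, -1/2 | 0 } -> -1/4
g(RBBB) = { -1, -1/2, -1/4 | 0 } -> -1/8
g(RBBBB) = { -1, -1/2, -1/4, -1/8 | 0 } -> -1/16
g(RBBBBR) = { -1, -1/2, -1/4, -1/8 | -1/16, 0 } -> -3/32
g(RBBBBRB) = { -1, -1/2, -1/4, -1/8, -3/32 | -1/16, 0 } -> -5/64
g(RBBBBRBB) = { -1, -1/2, -1/4, -1/8, -3/32, -5/64 | -1/16, 0 } -> -9/128
g(RBBBBRBBB) = { -1, -1/2, -1/4, -1/8, -3/32, -5/64, -9/128 | -1/16, 0 } -> -17/256
g(RBBBBRBBBB) = { -1, -1/2, -1/4, -1/8, -3/32, -5/64, -9/128, -17/256 | -1/16, 0 } -> -33/512
g(RBBBBRBBBBR) = { -1, -1/2, -1/4, -1/8, -3/32, -5/64, -9/128, -17/256 | -33/512, -1/16, 0 } -> -67/1024
g(RBBBBRBBBBRB) = { -1, -1/2, -1/4, -1/8, -3/32, -5/64, -9/128, -17/256, -67/1024 | -33/512, -1/16, 0 } -> -133/2048

-133/2048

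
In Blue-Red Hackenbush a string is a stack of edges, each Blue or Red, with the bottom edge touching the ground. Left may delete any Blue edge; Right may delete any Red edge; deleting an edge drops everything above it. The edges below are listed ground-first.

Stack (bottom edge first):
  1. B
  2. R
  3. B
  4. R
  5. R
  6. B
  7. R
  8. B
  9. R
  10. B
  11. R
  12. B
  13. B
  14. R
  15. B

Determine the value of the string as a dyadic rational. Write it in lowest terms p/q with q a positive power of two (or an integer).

9563/16384

val_1 [B]  L=[0]  R=[·]  so 1
val_2 [BR]  L=[0]  R=[1]  so 1/2
val_3 [BRB]  L=[0; 1/2]  R=[1]  so 3/4
val_4 [BRBR]  L=[0; 1/2]  R=[3/4; 1]  so 5/8
val_5 [BRBRR]  L=[0; 1/2]  R=[5/8; 3/4; 1]  so 9/16
val_6 [BRBRRB]  L=[0; 1/2; 9/16]  R=[5/8; 3/4; 1]  so 19/32
val_7 [BRBRRBR]  L=[0; 1/2; 9/16]  R=[19/32; 5/8; 3/4; 1]  so 37/64
val_8 [BRBRRBRB]  L=[0; 1/2; 9/16; 37/64]  R=[19/32; 5/8; 3/4; 1]  so 75/128
val_9 [BRBRRBRBR]  L=[0; 1/2; 9/16; 37/64]  R=[75/128; 19/32; 5/8; 3/4; 1]  so 149/256
val_10 [BRBRRBRBRB]  L=[0; 1/2; 9/16; 37/64; 149/256]  R=[75/128; 19/32; 5/8; 3/4; 1]  so 299/512
val_11 [BRBRRBRBRBR]  L=[0; 1/2; 9/16; 37/64; 149/256]  R=[299/512; 75/128; 19/32; 5/8; 3/4; 1]  so 597/1024
val_12 [BRBRRBRBRBRB]  L=[0; 1/2; 9/16; 37/64; 149/256; 597/1024]  R=[299/512; 75/128; 19/32; 5/8; 3/4; 1]  so 1195/2048
val_13 [BRBRRBRBRBRBB]  L=[0; 1/2; 9/16; 37/64; 149/256; 597/1024; 1195/2048]  R=[299/512; 75/128; 19/32; 5/8; 3/4; 1]  so 2391/4096
val_14 [BRBRRBRBRBRBBR]  L=[0; 1/2; 9/16; 37/64; 149/256; 597/1024; 1195/2048]  R=[2391/4096; 299/512; 75/128; 19/32; 5/8; 3/4; 1]  so 4781/8192
val_15 [BRBRRBRBRBRBBRB]  L=[0; 1/2; 9/16; 37/64; 149/256; 597/1024; 1195/2048; 4781/8192]  R=[2391/4096; 299/512; 75/128; 19/32; 5/8; 3/4; 1]  so 9563/16384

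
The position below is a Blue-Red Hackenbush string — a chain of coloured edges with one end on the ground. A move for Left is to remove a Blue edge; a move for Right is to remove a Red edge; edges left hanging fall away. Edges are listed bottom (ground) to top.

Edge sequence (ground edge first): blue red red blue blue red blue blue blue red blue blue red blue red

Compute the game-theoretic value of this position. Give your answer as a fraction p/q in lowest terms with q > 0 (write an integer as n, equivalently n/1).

step 1: add blue to get b; options L={ 0 } R={ · } gives 1
step 2: add red to get br; options L={ 0 } R={ 1 } gives 1/2
step 3: add red to get brr; options L={ 0 } R={ 1/2; 1 } gives 1/4
step 4: add blue to get brrb; options L={ 0; 1/4 } R={ 1/2; 1 } gives 3/8
step 5: add blue to get brrbb; options L={ 0; 1/4; 3/8 } R={ 1/2; 1 } gives 7/16
step 6: add red to get brrbbr; options L={ 0; 1/4; 3/8 } R={ 7/16; 1/2; 1 } gives 13/32
step 7: add blue to get brrbbrb; options L={ 0; 1/4; 3/8; 13/32 } R={ 7/16; 1/2; 1 } gives 27/64
step 8: add blue to get brrbbrbb; options L={ 0; 1/4; 3/8; 13/32; 27/64 } R={ 7/16; 1/2; 1 } gives 55/128
step 9: add blue to get brrbbrbbb; options L={ 0; 1/4; 3/8; 13/32; 27/64; 55/128 } R={ 7/16; 1/2; 1 } gives 111/256
step 10: add red to get brrbbrbbbr; options L={ 0; 1/4; 3/8; 13/32; 27/64; 55/128 } R={ 111/256; 7/16; 1/2; 1 } gives 221/512
step 11: add blue to get brrbbrbbbrb; options L={ 0; 1/4; 3/8; 13/32; 27/64; 55/128; 221/512 } R={ 111/256; 7/16; 1/2; 1 } gives 443/1024
step 12: add blue to get brrbbrbbbrbb; options L={ 0; 1/4; 3/8; 13/32; 27/64; 55/128; 221/512; 443/1024 } R={ 111/256; 7/16; 1/2; 1 } gives 887/2048
step 13: add red to get brrbbrbbbrbbr; options L={ 0; 1/4; 3/8; 13/32; 27/64; 55/128; 221/512; 443/1024 } R={ 887/2048; 111/256; 7/16; 1/2; 1 } gives 1773/4096
step 14: add blue to get brrbbrbbbrbbrb; options L={ 0; 1/4; 3/8; 13/32; 27/64; 55/128; 221/512; 443/1024; 1773/4096 } R={ 887/2048; 111/256; 7/16; 1/2; 1 } gives 3547/8192
step 15: add red to get brrbbrbbbrbbrbr; options L={ 0; 1/4; 3/8; 13/32; 27/64; 55/128; 221/512; 443/1024; 1773/4096 } R={ 3547/8192; 887/2048; 111/256; 7/16; 1/2; 1 } gives 7093/16384

7093/16384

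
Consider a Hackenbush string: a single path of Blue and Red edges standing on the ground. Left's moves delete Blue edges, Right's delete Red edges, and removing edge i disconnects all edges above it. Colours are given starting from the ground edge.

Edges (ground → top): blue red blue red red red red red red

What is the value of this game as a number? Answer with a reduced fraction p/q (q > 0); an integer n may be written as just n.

Prefix values for blue red blue red red red red red red via {L|R} + simplicity:
value_1 [b]  L=[0]  R=[none]  so 1
value_2 [br]  L=[0]  R=[1]  so 1/2
value_3 [brb]  L=[0; 1/2]  R=[1]  so 3/4
value_4 [brbr]  L=[0; 1/2]  R=[3/4; 1]  so 5/8
value_5 [brbrr]  L=[0; 1/2]  R=[5/8; 3/4; 1]  so 9/16
value_6 [brbrrr]  L=[0; 1/2]  R=[9/16; 5/8; 3/4; 1]  so 17/32
value_7 [brbrrrr]  L=[0; 1/2]  R=[17/32; 9/16; 5/8; 3/4; 1]  so 33/64
value_8 [brbrrrrr]  L=[0; 1/2]  R=[33/64; 17/32; 9/16; 5/8; 3/4; 1]  so 65/128
value_9 [brbrrrrrr]  L=[0; 1/2]  R=[65/128; 33/64; 17/32; 9/16; 5/8; 3/4; 1]  so 129/256

129/256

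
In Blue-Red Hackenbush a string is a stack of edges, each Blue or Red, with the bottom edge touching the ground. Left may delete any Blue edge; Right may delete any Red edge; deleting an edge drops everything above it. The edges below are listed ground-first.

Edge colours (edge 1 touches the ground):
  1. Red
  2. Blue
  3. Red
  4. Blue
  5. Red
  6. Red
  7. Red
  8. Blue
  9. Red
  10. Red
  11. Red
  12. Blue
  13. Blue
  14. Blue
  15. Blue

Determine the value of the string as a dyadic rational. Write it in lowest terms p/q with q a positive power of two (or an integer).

-12001/16384

edge 1 of 15 (Red): { none | 0 } gives -1
edge 2 of 15 (Blue): { -1 | 0 } gives -1/2
edge 3 of 15 (Red): { -1 | -1/2 0 } gives -3/4
edge 4 of 15 (Blue): { -1 -3/4 | -1/2 0 } gives -5/8
edge 5 of 15 (Red): { -1 -3/4 | -5/8 -1/2 0 } gives -11/16
edge 6 of 15 (Red): { -1 -3/4 | -11/16 -5/8 -1/2 0 } gives -23/32
edge 7 of 15 (Red): { -1 -3/4 | -23/32 -11/16 -5/8 -1/2 0 } gives -47/64
edge 8 of 15 (Blue): { -1 -3/4 -47/64 | -23/32 -11/16 -5/8 -1/2 0 } gives -93/128
edge 9 of 15 (Red): { -1 -3/4 -47/64 | -93/128 -23/32 -11/16 -5/8 -1/2 0 } gives -187/256
edge 10 of 15 (Red): { -1 -3/4 -47/64 | -187/256 -93/128 -23/32 -11/16 -5/8 -1/2 0 } gives -375/512
edge 11 of 15 (Red): { -1 -3/4 -47/64 | -375/512 -187/256 -93/128 -23/32 -11/16 -5/8 -1/2 0 } gives -751/1024
edge 12 of 15 (Blue): { -1 -3/4 -47/64 -751/1024 | -375/512 -187/256 -93/128 -23/32 -11/16 -5/8 -1/2 0 } gives -1501/2048
edge 13 of 15 (Blue): { -1 -3/4 -47/64 -751/1024 -1501/2048 | -375/512 -187/256 -93/128 -23/32 -11/16 -5/8 -1/2 0 } gives -3001/4096
edge 14 of 15 (Blue): { -1 -3/4 -47/64 -751/1024 -1501/2048 -3001/4096 | -375/512 -187/256 -93/128 -23/32 -11/16 -5/8 -1/2 0 } gives -6001/8192
edge 15 of 15 (Blue): { -1 -3/4 -47/64 -751/1024 -1501/2048 -3001/4096 -6001/8192 | -375/512 -187/256 -93/128 -23/32 -11/16 -5/8 -1/2 0 } gives -12001/16384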